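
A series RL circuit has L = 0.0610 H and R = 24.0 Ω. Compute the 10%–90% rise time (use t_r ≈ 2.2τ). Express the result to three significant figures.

t_r ≈ 0.00559 s

τ = L/R = 0.0610/24.0 = 0.00254 s.
t_r ≈ 2.2τ = 0.00559 s.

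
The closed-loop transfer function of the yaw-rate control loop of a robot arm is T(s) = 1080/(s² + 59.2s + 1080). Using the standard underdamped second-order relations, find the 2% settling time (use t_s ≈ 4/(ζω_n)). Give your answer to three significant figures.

t_s ≈ 0.135 s

Matching coefficients with s² + 2ζω_n s + ω_n² gives ω_n² = 1080 ⇒ ω_n = 32.9 rad/s, and ζ = 59.2/(2ω_n) = 0.901.
t_s ≈ 4/(ζω_n) = 4/(0.901·32.9) = 0.135 s.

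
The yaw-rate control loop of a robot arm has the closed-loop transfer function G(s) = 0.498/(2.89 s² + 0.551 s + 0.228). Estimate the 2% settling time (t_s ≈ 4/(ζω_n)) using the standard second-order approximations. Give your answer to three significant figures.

t_s ≈ 42.0 s

Dividing through by 2.89: denominator becomes s² + 0.1907 s + 0.07889.
So ω_n = √0.07889 = 0.281 rad/s and ζ = 0.1907/(2·0.281) = 0.339.
t_s ≈ 4/(ζω_n) = 42.0 s.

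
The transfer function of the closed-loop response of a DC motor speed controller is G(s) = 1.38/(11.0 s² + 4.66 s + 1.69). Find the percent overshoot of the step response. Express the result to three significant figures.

Dividing through by 11.0: denominator becomes s² + 0.4236 s + 0.1536.
So ω_n = √0.1536 = 0.392 rad/s and ζ = 0.4236/(2·0.392) = 0.540.
%OS = 100 e^{−πζ/√(1−ζ²)} with ζ = 0.540 gives 13.3%.

%OS ≈ 13.3%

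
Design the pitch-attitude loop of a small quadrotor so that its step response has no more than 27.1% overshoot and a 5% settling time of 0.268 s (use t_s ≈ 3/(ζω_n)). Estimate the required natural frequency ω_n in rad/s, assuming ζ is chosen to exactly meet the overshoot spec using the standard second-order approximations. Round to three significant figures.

ω_n ≈ 29.2 rad/s

ζ = −ln(OS)/√(π² + (ln OS)²). With OS = 0.271, ln OS = −1.306 and ζ = 1.306/3.402 = 0.384.
Then ω_n = 3/(ζ t_s) = 3/(0.384 × 0.268) = 29.2 rad/s.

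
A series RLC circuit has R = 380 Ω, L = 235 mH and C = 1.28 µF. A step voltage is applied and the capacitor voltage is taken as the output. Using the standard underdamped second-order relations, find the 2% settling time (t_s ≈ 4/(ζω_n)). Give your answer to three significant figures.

t_s ≈ 0.00495 s

For a series RLC circuit (capacitor voltage as output), ω_n = 1/√(LC) = 1/√(235 mH · 1.28 µF) = 1820 rad/s.
ζ = (R/2)·√(C/L) = (380/2)·√(1.28 µF/235 mH) = 0.443.
t_s ≈ 4/(ζω_n) = 0.00495 s.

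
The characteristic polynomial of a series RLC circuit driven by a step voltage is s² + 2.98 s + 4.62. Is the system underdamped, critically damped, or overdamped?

a² − 4b = 2.98² − 4·4.62 < 0 (complex roots); the system is underdamped.

underdamped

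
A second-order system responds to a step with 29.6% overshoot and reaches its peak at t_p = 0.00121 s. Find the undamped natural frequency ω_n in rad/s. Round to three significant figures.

ω_n ≈ 2780 rad/s

The overshoot fixes ζ = −ln(OS)/√(π²+ln²(OS)) = 0.361.
t_p = π/ω_d ⇒ ω_d = 2600 rad/s; then ω_n = ω_d/√(1−ζ²) = 2780 rad/s.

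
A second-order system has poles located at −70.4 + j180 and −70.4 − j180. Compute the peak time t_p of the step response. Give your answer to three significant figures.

t_p = π/ω_d with ω_d = 180 (the imaginary part), so t_p = 0.0175 s.

t_p ≈ 0.0175 s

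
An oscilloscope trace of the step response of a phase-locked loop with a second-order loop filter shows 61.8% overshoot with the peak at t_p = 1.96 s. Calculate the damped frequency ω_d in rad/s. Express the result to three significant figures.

t_p = π/ω_d, so ω_d = π/1.96 = 1.60 rad/s.

ω_d ≈ 1.60 rad/s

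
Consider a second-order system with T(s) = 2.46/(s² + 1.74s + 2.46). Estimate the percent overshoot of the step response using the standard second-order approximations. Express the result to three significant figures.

%OS ≈ 12.3%

ω_n = √2.46 = 1.57 rad/s; ζ = 1.74/(2·1.57) = 0.555.
Overshoot: exp(−π·0.555/√(1−0.555²)) = 0.123, i.e. 12.3%.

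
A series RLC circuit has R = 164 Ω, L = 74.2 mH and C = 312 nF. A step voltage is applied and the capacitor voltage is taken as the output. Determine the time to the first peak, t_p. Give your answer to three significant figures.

t_p ≈ 0.000485 s

For a series RLC circuit (capacitor voltage as output), ω_n = 1/√(LC) = 1/√(74.2 mH · 312 nF) = 6570 rad/s.
ζ = (R/2)·√(C/L) = (164/2)·√(312 nF/74.2 mH) = 0.168.
ω_d = 6570·√(1 − 0.168²) = 6480 rad/s. t_p = π/ω_d = 0.000485 s.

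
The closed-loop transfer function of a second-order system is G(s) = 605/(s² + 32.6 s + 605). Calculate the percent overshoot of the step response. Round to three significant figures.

%OS ≈ 6.20%

Comparing the denominator to s² + 2ζω_n s + ω_n²: ω_n = √605 = 24.6 rad/s, and 2ζω_n = 32.6 so ζ = 32.6/(2·24.6) = 0.663.
Overshoot: exp(−π·0.663/√(1−0.663²)) = 0.0620, i.e. 6.20%.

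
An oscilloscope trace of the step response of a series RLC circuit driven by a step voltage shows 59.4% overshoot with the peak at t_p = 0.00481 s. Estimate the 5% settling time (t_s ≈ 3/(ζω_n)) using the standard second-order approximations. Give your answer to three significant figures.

t_s ≈ 0.0277 s

ζ from %OS: ζ = |ln 0.594|/√(π²+ln²0.594) = 0.164.
t_p = π/ω_d ⇒ ω_d = 653 rad/s; then ω_n = ω_d/√(1−ζ²) = 662 rad/s.
t_s ≈ 3/(ζω_n) = 3/(0.164·662) = 0.0277 s.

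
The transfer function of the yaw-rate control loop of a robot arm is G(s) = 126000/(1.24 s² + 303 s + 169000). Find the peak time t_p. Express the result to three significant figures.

t_p ≈ 0.00902 s

Dividing through by 1.24: denominator becomes s² + 244.4 s + 136300.
So ω_n = √136300 = 369 rad/s and ζ = 244.4/(2·369) = 0.331.
ω_d = 369·√(1 − 0.331²) = 348 rad/s. t_p = π/ω_d = 0.00902 s.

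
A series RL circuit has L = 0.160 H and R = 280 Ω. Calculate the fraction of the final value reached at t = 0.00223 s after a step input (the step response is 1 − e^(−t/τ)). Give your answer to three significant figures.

τ = L/R = 0.160/280 = 0.000571 s.
y(t)/y_∞ = 1 − e^(−t/τ) = 1 − e^(−0.00223/0.000571) = 1 − e^(−3.90) = 0.980.

y/y_∞ ≈ 0.980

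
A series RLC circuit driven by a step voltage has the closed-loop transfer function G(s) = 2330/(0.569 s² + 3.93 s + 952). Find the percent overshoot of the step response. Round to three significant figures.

%OS ≈ 76.6%

Dividing through by 0.569: denominator becomes s² + 6.907 s + 1673.
So ω_n = √1673 = 40.9 rad/s and ζ = 6.907/(2·40.9) = 0.0844.
%OS = 100 e^{−πζ/√(1−ζ²)} with ζ = 0.0844 gives 76.6%.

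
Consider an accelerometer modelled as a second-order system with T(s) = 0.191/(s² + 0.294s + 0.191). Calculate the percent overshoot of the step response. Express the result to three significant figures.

ω_n = √0.191 = 0.437 rad/s; ζ = 0.294/(2·0.437) = 0.336.
%OS = 100 e^{−πζ/√(1−ζ²)} with ζ = 0.336 gives 32.6%.

%OS ≈ 32.6%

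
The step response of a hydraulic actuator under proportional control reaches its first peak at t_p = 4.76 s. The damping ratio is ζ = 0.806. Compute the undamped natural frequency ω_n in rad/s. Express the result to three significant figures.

Peak time t_p = π/ω_d, so ω_d = π/t_p = π/4.76 = 0.660 rad/s.
ω_n = ω_d/√(1−ζ²) = 0.660/√0.350 = 1.12 rad/s.

ω_n ≈ 1.12 rad/s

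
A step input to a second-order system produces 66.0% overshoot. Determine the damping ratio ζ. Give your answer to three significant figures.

Inverting the overshoot relation: ζ = |ln 0.660|/√(π² + ln²0.660) = 0.131.

ζ ≈ 0.131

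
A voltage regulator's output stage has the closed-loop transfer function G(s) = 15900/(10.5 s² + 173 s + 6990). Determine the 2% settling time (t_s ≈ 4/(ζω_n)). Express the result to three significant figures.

Dividing through by 10.5: denominator becomes s² + 16.48 s + 665.7.
So ω_n = √665.7 = 25.8 rad/s and ζ = 16.48/(2·25.8) = 0.319.
t_s ≈ 4/(ζω_n) = 0.486 s.

t_s ≈ 0.486 s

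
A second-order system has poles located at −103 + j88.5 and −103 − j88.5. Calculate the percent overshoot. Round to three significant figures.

|pole| = ω_n = √(103² + 88.5²) = 136 rad/s; ζ = cos θ = σ/ω_n = 0.758.
Overshoot: exp(−π·0.758/√(1−0.758²)) = 0.0258, i.e. 2.58%.

%OS ≈ 2.58%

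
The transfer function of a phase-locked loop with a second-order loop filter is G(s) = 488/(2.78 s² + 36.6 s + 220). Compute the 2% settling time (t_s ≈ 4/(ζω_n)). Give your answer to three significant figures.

Dividing through by 2.78: denominator becomes s² + 13.17 s + 79.14.
So ω_n = √79.14 = 8.90 rad/s and ζ = 13.17/(2·8.90) = 0.740.
t_s ≈ 4/(ζω_n) = 0.608 s.

t_s ≈ 0.608 s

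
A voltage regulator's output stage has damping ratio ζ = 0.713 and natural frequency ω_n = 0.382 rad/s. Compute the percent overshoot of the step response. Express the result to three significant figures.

%OS ≈ 4.10%

For an underdamped second-order system, %OS = 100·exp(−πζ/√(1−ζ²)).
πζ/√(1−ζ²) = π·0.713/√(1−0.508) = 3.195, so %OS = 100·e^(−3.195) = 4.10%.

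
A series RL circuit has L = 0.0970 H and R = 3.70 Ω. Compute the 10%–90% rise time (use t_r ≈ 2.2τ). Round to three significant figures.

t_r ≈ 0.0577 s

τ = L/R = 0.0970/3.70 = 0.0262 s.
t_r ≈ 2.2τ = 0.0577 s.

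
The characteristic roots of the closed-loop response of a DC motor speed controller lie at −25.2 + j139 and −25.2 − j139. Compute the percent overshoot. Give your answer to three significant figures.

The poles are at −σ ± jω_d with σ = 25.2 and ω_d = 139, so ω_n = √(σ²+ω_d²) = 141 rad/s and ζ = σ/ω_n = 0.178.
%OS = 100·exp(−πζ/√(1−ζ²)) = 56.6%.

%OS ≈ 56.6%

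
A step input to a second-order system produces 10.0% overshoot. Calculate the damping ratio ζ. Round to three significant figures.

ζ ≈ 0.591

ζ = −ln(OS)/√(π² + (ln OS)²). With OS = 0.100, ln OS = −2.303 and ζ = 2.303/3.895 = 0.591.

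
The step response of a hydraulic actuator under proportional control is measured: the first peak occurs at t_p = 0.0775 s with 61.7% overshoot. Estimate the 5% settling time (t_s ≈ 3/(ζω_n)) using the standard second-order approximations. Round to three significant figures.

The overshoot fixes ζ = −ln(OS)/√(π²+ln²(OS)) = 0.152.
From t_p = π/ω_d, ω_d = π/0.0775 = 40.5 rad/s, so ω_n = ω_d/√(1−ζ²) = 41.0 rad/s.
t_s ≈ 3/(ζω_n) = 3/(0.152·41.0) = 0.481 s.

t_s ≈ 0.481 s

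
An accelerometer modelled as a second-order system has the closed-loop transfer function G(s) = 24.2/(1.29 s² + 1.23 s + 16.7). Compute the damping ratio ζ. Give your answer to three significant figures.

ζ ≈ 0.133

Dividing through by 1.29: denominator becomes s² + 0.9535 s + 12.95.
So ω_n = √12.95 = 3.60 rad/s and ζ = 0.9535/(2·3.60) = 0.133.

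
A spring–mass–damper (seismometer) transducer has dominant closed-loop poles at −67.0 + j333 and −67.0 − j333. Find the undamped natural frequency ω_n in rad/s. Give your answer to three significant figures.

|pole| = ω_n = √(67.0² + 333²) = 340 rad/s; ζ = cos θ = σ/ω_n = 0.197.

ω_n ≈ 340 rad/s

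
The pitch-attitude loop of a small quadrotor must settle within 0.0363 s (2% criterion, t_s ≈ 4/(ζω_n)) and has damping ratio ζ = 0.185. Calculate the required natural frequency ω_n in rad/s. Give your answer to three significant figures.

Rearranging t_s ≈ 4/(ζω_n) gives ω_n = 4/(ζ·t_s) = 4/(0.185 × 0.0363) = 596 rad/s.

ω_n ≈ 596 rad/s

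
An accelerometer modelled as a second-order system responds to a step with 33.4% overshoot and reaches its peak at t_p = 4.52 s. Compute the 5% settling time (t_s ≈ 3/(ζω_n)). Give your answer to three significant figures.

t_s ≈ 12.4 s

The overshoot fixes ζ = −ln(OS)/√(π²+ln²(OS)) = 0.330.
From t_p = π/ω_d, ω_d = π/4.52 = 0.695 rad/s, so ω_n = ω_d/√(1−ζ²) = 0.736 rad/s.
t_s ≈ 3/(ζω_n) = 3/(0.330·0.736) = 12.4 s.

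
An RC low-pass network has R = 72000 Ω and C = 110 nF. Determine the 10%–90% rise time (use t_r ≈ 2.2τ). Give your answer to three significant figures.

τ = RC = 72000 × 110 nF = 0.00792 s.
t_r ≈ 2.2τ = 0.0174 s.

t_r ≈ 0.0174 s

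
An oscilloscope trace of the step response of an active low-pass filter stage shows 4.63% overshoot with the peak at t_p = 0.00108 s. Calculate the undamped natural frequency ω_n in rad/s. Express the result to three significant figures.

The overshoot fixes ζ = −ln(OS)/√(π²+ln²(OS)) = 0.699.
t_p = π/ω_d ⇒ ω_d = 2910 rad/s; then ω_n = ω_d/√(1−ζ²) = 4070 rad/s.

ω_n ≈ 4070 rad/s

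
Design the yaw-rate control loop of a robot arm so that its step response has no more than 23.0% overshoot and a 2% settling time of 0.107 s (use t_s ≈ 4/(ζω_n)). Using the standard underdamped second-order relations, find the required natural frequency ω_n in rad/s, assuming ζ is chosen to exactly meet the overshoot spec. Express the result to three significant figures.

ω_n ≈ 88.2 rad/s

ζ = −ln(OS)/√(π² + (ln OS)²). With OS = 0.230, ln OS = −1.470 and ζ = 1.470/3.468 = 0.424.
From t_s ≈ 4/(ζω_n): ω_n = 4/(ζ·t_s) = 4/(0.424·0.107) = 88.2 rad/s.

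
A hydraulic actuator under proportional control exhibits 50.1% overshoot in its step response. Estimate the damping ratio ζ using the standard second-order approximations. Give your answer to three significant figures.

ζ ≈ 0.215

ζ = −ln(OS)/√(π² + (ln OS)²). With OS = 0.501, ln OS = −0.6911 and ζ = 0.6911/3.217 = 0.215.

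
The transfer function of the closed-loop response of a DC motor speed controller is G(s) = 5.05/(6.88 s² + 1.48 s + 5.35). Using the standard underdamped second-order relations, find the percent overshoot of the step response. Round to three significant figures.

%OS ≈ 68.0%

Dividing through by 6.88: denominator becomes s² + 0.2151 s + 0.7776.
So ω_n = √0.7776 = 0.882 rad/s and ζ = 0.2151/(2·0.882) = 0.122.
%OS = 100·exp(−πζ/√(1−ζ²)) = 68.0%.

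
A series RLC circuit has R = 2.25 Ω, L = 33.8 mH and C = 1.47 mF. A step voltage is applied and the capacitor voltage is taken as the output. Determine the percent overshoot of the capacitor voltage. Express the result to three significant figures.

For a series RLC circuit (capacitor voltage as output), ω_n = 1/√(LC) = 1/√(33.8 mH · 1.47 mF) = 142 rad/s.
ζ = (R/2)·√(C/L) = (2.25/2)·√(1.47 mF/33.8 mH) = 0.235.
%OS = 100·exp(−πζ/√(1−ζ²)) = 46.8%.

%OS ≈ 46.8%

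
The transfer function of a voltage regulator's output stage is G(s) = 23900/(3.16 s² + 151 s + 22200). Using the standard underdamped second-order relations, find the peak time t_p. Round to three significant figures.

Dividing through by 3.16: denominator becomes s² + 47.78 s + 7025.
So ω_n = √7025 = 83.8 rad/s and ζ = 47.78/(2·83.8) = 0.285.
ω_d = ω_n√(1−ζ²) = 80.3 rad/s. t_p = π/ω_d = 0.0391 s.

t_p ≈ 0.0391 s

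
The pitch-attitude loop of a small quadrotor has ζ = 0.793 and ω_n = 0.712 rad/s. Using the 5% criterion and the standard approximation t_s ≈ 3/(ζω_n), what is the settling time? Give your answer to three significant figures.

t_s ≈ 5.31 s

t_s ≈ 3/(ζω_n) = 3/(0.793 × 0.712) = 5.31 s.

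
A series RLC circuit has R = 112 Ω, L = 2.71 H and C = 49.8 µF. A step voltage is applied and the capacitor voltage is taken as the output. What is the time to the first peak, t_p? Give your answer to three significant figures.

t_p ≈ 0.0376 s

For a series RLC circuit (capacitor voltage as output), ω_n = 1/√(LC) = 1/√(2.71 H · 49.8 µF) = 86.1 rad/s.
ζ = (R/2)·√(C/L) = (112/2)·√(49.8 µF/2.71 H) = 0.240.
The damped frequency ω_d = ω_n√(1−ζ²) = 83.6 rad/s. t_p = π/ω_d = 0.0376 s.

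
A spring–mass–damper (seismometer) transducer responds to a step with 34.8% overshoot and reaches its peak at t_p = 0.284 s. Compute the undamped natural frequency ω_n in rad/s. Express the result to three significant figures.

ω_n ≈ 11.7 rad/s

From the overshoot, ζ = −ln(OS)/√(π²+ln²(OS)) = 0.318.
From t_p = π/ω_d, ω_d = π/0.284 = 11.1 rad/s, so ω_n = ω_d/√(1−ζ²) = 11.7 rad/s.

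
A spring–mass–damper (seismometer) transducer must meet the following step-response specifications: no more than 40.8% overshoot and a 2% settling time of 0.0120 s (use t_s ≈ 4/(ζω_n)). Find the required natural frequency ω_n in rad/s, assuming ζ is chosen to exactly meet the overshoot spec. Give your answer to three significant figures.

ζ = −ln(OS)/√(π² + (ln OS)²). With OS = 0.408, ln OS = −0.8965 and ζ = 0.8965/3.267 = 0.274.
From t_s ≈ 4/(ζω_n): ω_n = 4/(ζ·t_s) = 4/(0.274·0.0120) = 1210 rad/s.

ω_n ≈ 1210 rad/s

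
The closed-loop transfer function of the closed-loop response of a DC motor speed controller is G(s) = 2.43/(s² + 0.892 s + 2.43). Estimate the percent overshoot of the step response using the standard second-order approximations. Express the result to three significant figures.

ω_n = √2.43 = 1.56 rad/s; ζ = 0.892/(2·1.56) = 0.286.
%OS = 100 e^{−πζ/√(1−ζ²)} with ζ = 0.286 gives 39.1%.

%OS ≈ 39.1%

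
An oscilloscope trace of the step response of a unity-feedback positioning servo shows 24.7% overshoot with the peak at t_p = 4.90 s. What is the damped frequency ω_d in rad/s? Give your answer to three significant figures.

t_p = π/ω_d, so ω_d = π/4.90 = 0.641 rad/s.

ω_d ≈ 0.641 rad/s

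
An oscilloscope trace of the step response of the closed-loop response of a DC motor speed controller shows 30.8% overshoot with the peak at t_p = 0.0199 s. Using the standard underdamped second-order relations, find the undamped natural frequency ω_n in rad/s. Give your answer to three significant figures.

ω_n ≈ 169 rad/s

From the overshoot, ζ = −ln(OS)/√(π²+ln²(OS)) = 0.351.
t_p = π/ω_d ⇒ ω_d = 158 rad/s; then ω_n = ω_d/√(1−ζ²) = 169 rad/s.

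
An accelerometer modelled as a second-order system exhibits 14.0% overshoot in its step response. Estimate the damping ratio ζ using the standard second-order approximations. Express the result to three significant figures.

From %OS = 100·exp(−πζ/√(1−ζ²)), invert to get ζ = −ln(OS)/√(π² + ln²(OS)) with OS = 0.140.
−ln 0.140 = 1.966, so ζ = 1.966/√(π² + 3.866) = 0.531.

ζ ≈ 0.531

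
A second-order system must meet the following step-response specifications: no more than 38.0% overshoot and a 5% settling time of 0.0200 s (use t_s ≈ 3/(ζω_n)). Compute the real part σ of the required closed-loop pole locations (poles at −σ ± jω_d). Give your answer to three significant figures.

The settling-time spec alone fixes σ = ζω_n = 3/t_s = 3/0.0200 = 150.
(Overshoot then fixes ζ = 0.294 and hence ω_d = σ·√(1−ζ²)/ζ = 487 rad/s.)

σ ≈ 150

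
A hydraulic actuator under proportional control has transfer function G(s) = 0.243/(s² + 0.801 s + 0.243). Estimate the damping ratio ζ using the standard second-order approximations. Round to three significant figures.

ω_n = √0.243 = 0.493 rad/s; ζ = 0.801/(2·0.493) = 0.812.

ζ ≈ 0.812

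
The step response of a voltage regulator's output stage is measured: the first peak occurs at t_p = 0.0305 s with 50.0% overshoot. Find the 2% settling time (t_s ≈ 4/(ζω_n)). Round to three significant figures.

t_s ≈ 0.176 s

The overshoot fixes ζ = −ln(OS)/√(π²+ln²(OS)) = 0.215.
t_p = π/ω_d ⇒ ω_d = 103 rad/s; then ω_n = ω_d/√(1−ζ²) = 105 rad/s.
t_s ≈ 4/(ζω_n) = 4/(0.215·105) = 0.176 s.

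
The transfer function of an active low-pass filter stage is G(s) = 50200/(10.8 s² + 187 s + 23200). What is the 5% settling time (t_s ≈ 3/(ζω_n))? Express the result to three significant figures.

Dividing through by 10.8: denominator becomes s² + 17.31 s + 2148.
So ω_n = √2148 = 46.3 rad/s and ζ = 17.31/(2·46.3) = 0.187.
t_s ≈ 3/(ζω_n) = 0.347 s.

t_s ≈ 0.347 s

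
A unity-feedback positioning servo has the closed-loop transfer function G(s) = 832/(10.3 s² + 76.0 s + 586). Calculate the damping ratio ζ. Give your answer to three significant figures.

Dividing through by 10.3: denominator becomes s² + 7.379 s + 56.89.
So ω_n = √56.89 = 7.54 rad/s and ζ = 7.379/(2·7.54) = 0.489.

ζ ≈ 0.489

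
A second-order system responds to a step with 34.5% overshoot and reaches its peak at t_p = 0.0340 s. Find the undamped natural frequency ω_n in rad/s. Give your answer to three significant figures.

ω_n ≈ 97.6 rad/s

The overshoot fixes ζ = −ln(OS)/√(π²+ln²(OS)) = 0.321.
t_p = π/ω_d ⇒ ω_d = 92.4 rad/s; then ω_n = ω_d/√(1−ζ²) = 97.6 rad/s.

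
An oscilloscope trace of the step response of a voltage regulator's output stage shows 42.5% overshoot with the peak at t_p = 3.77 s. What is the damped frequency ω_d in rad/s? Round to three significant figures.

ω_d ≈ 0.833 rad/s

t_p = π/ω_d, so ω_d = π/3.77 = 0.833 rad/s.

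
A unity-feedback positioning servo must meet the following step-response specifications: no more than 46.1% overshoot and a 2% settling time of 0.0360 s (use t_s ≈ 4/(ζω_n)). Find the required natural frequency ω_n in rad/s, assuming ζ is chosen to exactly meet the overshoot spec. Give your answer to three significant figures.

ω_n ≈ 464 rad/s

Inverting the overshoot relation: ζ = |ln 0.461|/√(π² + ln²0.461) = 0.239.
Then ω_n = 4/(ζ t_s) = 4/(0.239 × 0.0360) = 464 rad/s.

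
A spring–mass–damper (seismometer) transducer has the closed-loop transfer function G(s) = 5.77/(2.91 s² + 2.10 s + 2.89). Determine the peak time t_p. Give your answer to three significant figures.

Dividing through by 2.91: denominator becomes s² + 0.7216 s + 0.9931.
So ω_n = √0.9931 = 0.997 rad/s and ζ = 0.7216/(2·0.997) = 0.362.
ω_d = 0.997·√(1 − 0.362²) = 0.929 rad/s. t_p = π/ω_d = 3.38 s.

t_p ≈ 3.38 s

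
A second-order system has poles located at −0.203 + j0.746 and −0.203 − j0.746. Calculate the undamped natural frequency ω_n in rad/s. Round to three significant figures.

ω_n ≈ 0.773 rad/s

|pole| = ω_n = √(0.203² + 0.746²) = 0.773 rad/s; ζ = cos θ = σ/ω_n = 0.263.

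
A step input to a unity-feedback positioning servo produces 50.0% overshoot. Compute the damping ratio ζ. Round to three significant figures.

ζ ≈ 0.215

From %OS = 100·exp(−πζ/√(1−ζ²)), invert to get ζ = −ln(OS)/√(π² + ln²(OS)) with OS = 0.500.
−ln 0.500 = 0.6931, so ζ = 0.6931/√(π² + 0.4805) = 0.215.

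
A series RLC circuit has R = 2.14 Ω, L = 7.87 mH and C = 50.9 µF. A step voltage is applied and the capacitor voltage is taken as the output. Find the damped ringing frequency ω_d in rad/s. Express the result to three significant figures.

For a series RLC circuit (capacitor voltage as output), ω_n = 1/√(LC) = 1/√(7.87 mH · 50.9 µF) = 1580 rad/s.
ζ = (R/2)·√(C/L) = (2.14/2)·√(50.9 µF/7.87 mH) = 0.0861.
ω_d = 1580·√(1 − 0.0861²) = 1570 rad/s.

ω_d ≈ 1570 rad/s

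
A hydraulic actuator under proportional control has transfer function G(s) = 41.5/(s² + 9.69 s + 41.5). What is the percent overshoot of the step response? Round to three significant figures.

Comparing the denominator to s² + 2ζω_n s + ω_n²: ω_n = √41.5 = 6.44 rad/s, and 2ζω_n = 9.69 so ζ = 9.69/(2·6.44) = 0.752.
%OS = 100·exp(−πζ/√(1−ζ²)) = 2.77%.

%OS ≈ 2.77%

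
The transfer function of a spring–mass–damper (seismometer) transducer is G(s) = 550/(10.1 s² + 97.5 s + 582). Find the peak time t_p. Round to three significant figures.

Dividing through by 10.1: denominator becomes s² + 9.653 s + 57.62.
So ω_n = √57.62 = 7.59 rad/s and ζ = 9.653/(2·7.59) = 0.636.
ω_d = 7.59·√(1 − 0.636²) = 5.86 rad/s. t_p = π/ω_d = 0.536 s.

t_p ≈ 0.536 s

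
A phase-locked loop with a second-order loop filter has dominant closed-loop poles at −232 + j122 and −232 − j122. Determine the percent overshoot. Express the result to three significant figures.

With σ = 232, ω_d = 122: ω_n = √(σ²+ω_d²) = 262 rad/s, ζ = σ/ω_n = 0.885.
Overshoot: exp(−π·0.885/√(1−0.885²)) = 0.00254, i.e. 0.254%.

%OS ≈ 0.254%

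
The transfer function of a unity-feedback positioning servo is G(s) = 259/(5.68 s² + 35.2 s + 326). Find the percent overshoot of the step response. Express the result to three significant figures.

%OS ≈ 24.5%

Dividing through by 5.68: denominator becomes s² + 6.197 s + 57.39.
So ω_n = √57.39 = 7.58 rad/s and ζ = 6.197/(2·7.58) = 0.409.
%OS = 100·exp(−πζ/√(1−ζ²)) = 24.5%.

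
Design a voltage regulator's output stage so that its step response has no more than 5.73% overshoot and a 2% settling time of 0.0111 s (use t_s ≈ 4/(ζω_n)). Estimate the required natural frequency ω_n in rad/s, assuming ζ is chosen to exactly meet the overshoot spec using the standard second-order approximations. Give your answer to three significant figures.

ω_n ≈ 535 rad/s

From %OS = 100·exp(−πζ/√(1−ζ²)), invert to get ζ = −ln(OS)/√(π² + ln²(OS)) with OS = 0.0573.
−ln 0.0573 = 2.859, so ζ = 2.859/√(π² + 8.176) = 0.673.
Then ω_n = 4/(ζ t_s) = 4/(0.673 × 0.0111) = 535 rad/s.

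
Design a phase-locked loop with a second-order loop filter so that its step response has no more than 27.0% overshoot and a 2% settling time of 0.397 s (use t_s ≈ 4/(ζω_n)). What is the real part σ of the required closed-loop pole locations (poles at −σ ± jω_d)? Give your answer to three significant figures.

The settling-time spec alone fixes σ = ζω_n = 4/t_s = 4/0.397 = 10.1.
(Overshoot then fixes ζ = 0.385 and hence ω_d = σ·√(1−ζ²)/ζ = 24.2 rad/s.)

σ ≈ 10.1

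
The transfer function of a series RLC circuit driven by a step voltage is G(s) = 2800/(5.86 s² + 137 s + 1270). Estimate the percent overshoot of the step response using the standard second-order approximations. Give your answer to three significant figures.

Dividing through by 5.86: denominator becomes s² + 23.38 s + 216.7.
So ω_n = √216.7 = 14.7 rad/s and ζ = 23.38/(2·14.7) = 0.794.
%OS = 100 e^{−πζ/√(1−ζ²)} with ζ = 0.794 gives 1.65%.

%OS ≈ 1.65%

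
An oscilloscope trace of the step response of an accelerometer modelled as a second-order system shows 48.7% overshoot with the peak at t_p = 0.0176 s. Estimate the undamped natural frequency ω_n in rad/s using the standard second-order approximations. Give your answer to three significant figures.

ω_n ≈ 183 rad/s

ζ from %OS: ζ = |ln 0.487|/√(π²+ln²0.487) = 0.223.
From t_p = π/ω_d, ω_d = π/0.0176 = 178 rad/s, so ω_n = ω_d/√(1−ζ²) = 183 rad/s.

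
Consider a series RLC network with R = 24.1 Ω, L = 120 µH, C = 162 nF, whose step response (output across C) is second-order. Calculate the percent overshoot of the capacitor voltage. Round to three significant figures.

For a series RLC circuit (capacitor voltage as output), ω_n = 1/√(LC) = 1/√(120 µH · 162 nF) = 227000 rad/s.
ζ = (R/2)·√(C/L) = (24.1/2)·√(162 nF/120 µH) = 0.443.
%OS = 100 e^{−πζ/√(1−ζ²)} with ζ = 0.443 gives 21.2%.

%OS ≈ 21.2%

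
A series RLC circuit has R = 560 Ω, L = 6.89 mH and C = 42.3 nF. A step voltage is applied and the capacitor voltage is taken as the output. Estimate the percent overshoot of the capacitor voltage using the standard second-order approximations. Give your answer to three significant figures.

%OS ≈ 4.85%

For a series RLC circuit (capacitor voltage as output), ω_n = 1/√(LC) = 1/√(6.89 mH · 42.3 nF) = 58600 rad/s.
ζ = (R/2)·√(C/L) = (560/2)·√(42.3 nF/6.89 mH) = 0.694.
%OS = 100 e^{−πζ/√(1−ζ²)} with ζ = 0.694 gives 4.85%.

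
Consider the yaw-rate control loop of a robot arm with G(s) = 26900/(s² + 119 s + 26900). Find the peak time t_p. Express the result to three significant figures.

ω_n = √26900 = 164 rad/s; ζ = 119/(2·164) = 0.363.
ω_d = 164·√(1 − 0.363²) = 153 rad/s. Then t_p = π/ω_d = 0.0206 s.

t_p ≈ 0.0206 s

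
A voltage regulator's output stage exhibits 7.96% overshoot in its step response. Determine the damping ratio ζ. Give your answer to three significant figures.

ζ ≈ 0.627

From %OS = 100·exp(−πζ/√(1−ζ²)), invert to get ζ = −ln(OS)/√(π² + ln²(OS)) with OS = 0.0796.
−ln 0.0796 = 2.531, so ζ = 2.531/√(π² + 6.405) = 0.627.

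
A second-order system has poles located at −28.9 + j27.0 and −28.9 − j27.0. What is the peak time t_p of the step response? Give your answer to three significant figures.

t_p = π/ω_d with ω_d = 27.0 (the imaginary part), so t_p = 0.116 s.

t_p ≈ 0.116 s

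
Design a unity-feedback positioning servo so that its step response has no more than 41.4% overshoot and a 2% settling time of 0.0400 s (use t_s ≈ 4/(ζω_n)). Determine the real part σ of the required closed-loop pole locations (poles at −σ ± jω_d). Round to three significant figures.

The settling-time spec alone fixes σ = ζω_n = 4/t_s = 4/0.0400 = 100.
(Overshoot then fixes ζ = 0.270 and hence ω_d = σ·√(1−ζ²)/ζ = 356 rad/s.)

σ ≈ 100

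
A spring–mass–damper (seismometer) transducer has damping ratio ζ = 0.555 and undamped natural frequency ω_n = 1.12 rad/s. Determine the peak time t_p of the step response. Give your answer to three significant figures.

t_p ≈ 3.37 s

The damped frequency is ω_d = ω_n√(1−ζ²) = 1.12·√(1−0.308) = 0.932 rad/s.
Peak time t_p = π/ω_d = π/0.932 = 3.37 s.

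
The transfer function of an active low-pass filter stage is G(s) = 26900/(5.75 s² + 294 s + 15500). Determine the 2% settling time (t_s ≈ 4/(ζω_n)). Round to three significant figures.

Dividing through by 5.75: denominator becomes s² + 51.13 s + 2696.
So ω_n = √2696 = 51.9 rad/s and ζ = 51.13/(2·51.9) = 0.492.
t_s ≈ 4/(ζω_n) = 0.156 s.

t_s ≈ 0.156 s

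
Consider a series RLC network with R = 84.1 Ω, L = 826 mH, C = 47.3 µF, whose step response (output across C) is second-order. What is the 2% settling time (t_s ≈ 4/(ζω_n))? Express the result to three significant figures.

t_s ≈ 0.0786 s

For a series RLC circuit (capacitor voltage as output), ω_n = 1/√(LC) = 1/√(826 mH · 47.3 µF) = 160 rad/s.
ζ = (R/2)·√(C/L) = (84.1/2)·√(47.3 µF/826 mH) = 0.318.
t_s ≈ 4/(ζω_n) = 0.0786 s.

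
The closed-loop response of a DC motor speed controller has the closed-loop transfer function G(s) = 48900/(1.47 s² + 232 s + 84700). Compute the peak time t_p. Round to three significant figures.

t_p ≈ 0.0139 s

Dividing through by 1.47: denominator becomes s² + 157.8 s + 57620.
So ω_n = √57620 = 240 rad/s and ζ = 157.8/(2·240) = 0.329.
ω_d = ω_n√(1−ζ²) = 227 rad/s. t_p = π/ω_d = 0.0139 s.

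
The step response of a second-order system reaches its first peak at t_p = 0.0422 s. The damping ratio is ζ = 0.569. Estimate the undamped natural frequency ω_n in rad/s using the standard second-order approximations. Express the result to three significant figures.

Peak time t_p = π/ω_d, so ω_d = π/t_p = π/0.0422 = 74.4 rad/s.
ω_n = ω_d/√(1−ζ²) = 74.4/√0.676 = 90.5 rad/s.

ω_n ≈ 90.5 rad/s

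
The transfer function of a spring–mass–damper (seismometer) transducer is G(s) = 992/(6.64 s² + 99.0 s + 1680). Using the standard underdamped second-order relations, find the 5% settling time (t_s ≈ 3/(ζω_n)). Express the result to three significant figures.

t_s ≈ 0.402 s

Dividing through by 6.64: denominator becomes s² + 14.91 s + 253.0.
So ω_n = √253.0 = 15.9 rad/s and ζ = 14.91/(2·15.9) = 0.469.
t_s ≈ 3/(ζω_n) = 0.402 s.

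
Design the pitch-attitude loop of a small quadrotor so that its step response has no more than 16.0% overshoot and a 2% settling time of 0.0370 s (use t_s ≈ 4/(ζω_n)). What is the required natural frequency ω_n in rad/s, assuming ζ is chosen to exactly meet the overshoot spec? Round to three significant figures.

ω_n ≈ 215 rad/s

From %OS = 100·exp(−πζ/√(1−ζ²)), invert to get ζ = −ln(OS)/√(π² + ln²(OS)) with OS = 0.160.
−ln 0.160 = 1.833, so ζ = 1.833/√(π² + 3.358) = 0.504.
From t_s ≈ 4/(ζω_n): ω_n = 4/(ζ·t_s) = 4/(0.504·0.0370) = 215 rad/s.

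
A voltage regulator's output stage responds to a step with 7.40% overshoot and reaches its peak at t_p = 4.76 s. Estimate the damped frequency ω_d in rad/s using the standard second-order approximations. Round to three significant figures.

ω_d ≈ 0.660 rad/s

t_p = π/ω_d, so ω_d = π/4.76 = 0.660 rad/s.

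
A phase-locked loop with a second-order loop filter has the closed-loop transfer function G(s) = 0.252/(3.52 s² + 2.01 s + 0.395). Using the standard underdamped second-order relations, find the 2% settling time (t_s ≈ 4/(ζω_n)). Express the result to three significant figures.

t_s ≈ 14.0 s

Dividing through by 3.52: denominator becomes s² + 0.5710 s + 0.1122.
So ω_n = √0.1122 = 0.335 rad/s and ζ = 0.5710/(2·0.335) = 0.852.
t_s ≈ 4/(ζω_n) = 14.0 s.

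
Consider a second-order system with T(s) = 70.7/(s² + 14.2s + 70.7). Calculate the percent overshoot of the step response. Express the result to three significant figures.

%OS ≈ 0.707%

Matching coefficients with s² + 2ζω_n s + ω_n² gives ω_n² = 70.7 ⇒ ω_n = 8.41 rad/s, and ζ = 14.2/(2ω_n) = 0.844.
%OS = 100 e^{−πζ/√(1−ζ²)} with ζ = 0.844 gives 0.707%.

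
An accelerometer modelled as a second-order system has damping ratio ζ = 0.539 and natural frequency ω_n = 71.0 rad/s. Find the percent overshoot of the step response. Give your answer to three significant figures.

%OS ≈ 13.4%

For an underdamped second-order system, %OS = 100·exp(−πζ/√(1−ζ²)).
πζ/√(1−ζ²) = π·0.539/√(1−0.291) = 2.010, so %OS = 100·e^(−2.010) = 13.4%.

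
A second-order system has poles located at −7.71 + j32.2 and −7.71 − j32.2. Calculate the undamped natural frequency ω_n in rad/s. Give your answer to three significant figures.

ω_n ≈ 33.1 rad/s

With σ = 7.71, ω_d = 32.2: ω_n = √(σ²+ω_d²) = 33.1 rad/s, ζ = σ/ω_n = 0.233.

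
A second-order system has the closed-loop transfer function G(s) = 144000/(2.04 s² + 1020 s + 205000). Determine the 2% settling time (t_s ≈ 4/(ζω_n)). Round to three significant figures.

t_s ≈ 0.0160 s

Dividing through by 2.04: denominator becomes s² + 500.0 s + 100500.
So ω_n = √100500 = 317 rad/s and ζ = 500.0/(2·317) = 0.789.
t_s ≈ 4/(ζω_n) = 0.0160 s.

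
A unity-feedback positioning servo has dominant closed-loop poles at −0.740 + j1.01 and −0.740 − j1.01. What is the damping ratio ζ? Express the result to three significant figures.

|pole| = ω_n = √(0.740² + 1.01²) = 1.25 rad/s; ζ = cos θ = σ/ω_n = 0.591.

ζ ≈ 0.591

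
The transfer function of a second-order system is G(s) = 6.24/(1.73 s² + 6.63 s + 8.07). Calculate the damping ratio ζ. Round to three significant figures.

ζ ≈ 0.887

Dividing through by 1.73: denominator becomes s² + 3.832 s + 4.665.
So ω_n = √4.665 = 2.16 rad/s and ζ = 3.832/(2·2.16) = 0.887.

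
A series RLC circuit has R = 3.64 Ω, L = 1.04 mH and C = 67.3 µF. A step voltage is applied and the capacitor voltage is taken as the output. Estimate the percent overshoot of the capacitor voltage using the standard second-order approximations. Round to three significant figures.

%OS ≈ 19.4%

For a series RLC circuit (capacitor voltage as output), ω_n = 1/√(LC) = 1/√(1.04 mH · 67.3 µF) = 3780 rad/s.
ζ = (R/2)·√(C/L) = (3.64/2)·√(67.3 µF/1.04 mH) = 0.463.
Overshoot: exp(−π·0.463/√(1−0.463²)) = 0.194, i.e. 19.4%.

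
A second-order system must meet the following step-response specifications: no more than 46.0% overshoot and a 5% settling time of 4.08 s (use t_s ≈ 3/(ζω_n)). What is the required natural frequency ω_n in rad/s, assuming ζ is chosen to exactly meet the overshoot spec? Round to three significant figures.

ζ = −ln(OS)/√(π² + (ln OS)²). With OS = 0.460, ln OS = −0.7765 and ζ = 0.7765/3.236 = 0.240.
From t_s ≈ 3/(ζω_n): ω_n = 3/(ζ·t_s) = 3/(0.240·4.08) = 3.06 rad/s.

ω_n ≈ 3.06 rad/s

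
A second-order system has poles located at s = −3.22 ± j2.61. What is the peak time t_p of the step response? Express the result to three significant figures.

t_p ≈ 1.20 s

t_p = π/ω_d with ω_d = 2.61 (the imaginary part), so t_p = 1.20 s.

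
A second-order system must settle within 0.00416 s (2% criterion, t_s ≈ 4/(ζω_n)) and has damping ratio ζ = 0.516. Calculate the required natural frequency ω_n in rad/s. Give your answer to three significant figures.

ω_n ≈ 1860 rad/s

Rearranging t_s ≈ 4/(ζω_n) gives ω_n = 4/(ζ·t_s) = 4/(0.516 × 0.00416) = 1860 rad/s.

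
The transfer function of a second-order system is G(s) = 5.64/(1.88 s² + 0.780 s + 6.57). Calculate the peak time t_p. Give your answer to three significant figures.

t_p ≈ 1.69 s

Dividing through by 1.88: denominator becomes s² + 0.4149 s + 3.495.
So ω_n = √3.495 = 1.87 rad/s and ζ = 0.4149/(2·1.87) = 0.111.
The damped frequency ω_d = ω_n√(1−ζ²) = 1.86 rad/s. t_p = π/ω_d = 1.69 s.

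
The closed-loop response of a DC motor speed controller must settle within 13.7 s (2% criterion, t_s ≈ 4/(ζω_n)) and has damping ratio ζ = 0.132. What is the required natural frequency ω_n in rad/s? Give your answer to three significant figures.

ω_n ≈ 2.21 rad/s

Rearranging t_s ≈ 4/(ζω_n) gives ω_n = 4/(ζ·t_s) = 4/(0.132 × 13.7) = 2.21 rad/s.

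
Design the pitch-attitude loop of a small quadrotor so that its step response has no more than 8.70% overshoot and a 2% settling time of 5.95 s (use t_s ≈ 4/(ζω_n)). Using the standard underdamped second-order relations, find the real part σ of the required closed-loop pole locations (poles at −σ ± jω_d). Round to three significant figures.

σ ≈ 0.672

The settling-time spec alone fixes σ = ζω_n = 4/t_s = 4/5.95 = 0.672.
(Overshoot then fixes ζ = 0.614 and hence ω_d = σ·√(1−ζ²)/ζ = 0.865 rad/s.)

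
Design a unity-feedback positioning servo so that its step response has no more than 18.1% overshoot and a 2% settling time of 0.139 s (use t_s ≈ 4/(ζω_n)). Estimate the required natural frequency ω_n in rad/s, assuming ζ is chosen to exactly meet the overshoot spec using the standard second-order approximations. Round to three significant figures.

Inverting the overshoot relation: ζ = |ln 0.181|/√(π² + ln²0.181) = 0.478.
Then ω_n = 4/(ζ t_s) = 4/(0.478 × 0.139) = 60.2 rad/s.

ω_n ≈ 60.2 rad/s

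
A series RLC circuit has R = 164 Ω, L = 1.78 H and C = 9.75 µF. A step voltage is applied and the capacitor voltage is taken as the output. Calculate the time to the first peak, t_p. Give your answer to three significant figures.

t_p ≈ 0.0133 s

For a series RLC circuit (capacitor voltage as output), ω_n = 1/√(LC) = 1/√(1.78 H · 9.75 µF) = 240 rad/s.
ζ = (R/2)·√(C/L) = (164/2)·√(9.75 µF/1.78 H) = 0.192.
ω_d = 240·√(1 − 0.192²) = 236 rad/s. t_p = π/ω_d = 0.0133 s.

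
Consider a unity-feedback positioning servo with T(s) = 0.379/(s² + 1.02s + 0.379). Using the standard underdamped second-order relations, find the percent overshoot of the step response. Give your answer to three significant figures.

Matching coefficients with s² + 2ζω_n s + ω_n² gives ω_n² = 0.379 ⇒ ω_n = 0.616 rad/s, and ζ = 1.02/(2ω_n) = 0.828.
%OS = 100 e^{−πζ/√(1−ζ²)} with ζ = 0.828 gives 0.959%.

%OS ≈ 0.959%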